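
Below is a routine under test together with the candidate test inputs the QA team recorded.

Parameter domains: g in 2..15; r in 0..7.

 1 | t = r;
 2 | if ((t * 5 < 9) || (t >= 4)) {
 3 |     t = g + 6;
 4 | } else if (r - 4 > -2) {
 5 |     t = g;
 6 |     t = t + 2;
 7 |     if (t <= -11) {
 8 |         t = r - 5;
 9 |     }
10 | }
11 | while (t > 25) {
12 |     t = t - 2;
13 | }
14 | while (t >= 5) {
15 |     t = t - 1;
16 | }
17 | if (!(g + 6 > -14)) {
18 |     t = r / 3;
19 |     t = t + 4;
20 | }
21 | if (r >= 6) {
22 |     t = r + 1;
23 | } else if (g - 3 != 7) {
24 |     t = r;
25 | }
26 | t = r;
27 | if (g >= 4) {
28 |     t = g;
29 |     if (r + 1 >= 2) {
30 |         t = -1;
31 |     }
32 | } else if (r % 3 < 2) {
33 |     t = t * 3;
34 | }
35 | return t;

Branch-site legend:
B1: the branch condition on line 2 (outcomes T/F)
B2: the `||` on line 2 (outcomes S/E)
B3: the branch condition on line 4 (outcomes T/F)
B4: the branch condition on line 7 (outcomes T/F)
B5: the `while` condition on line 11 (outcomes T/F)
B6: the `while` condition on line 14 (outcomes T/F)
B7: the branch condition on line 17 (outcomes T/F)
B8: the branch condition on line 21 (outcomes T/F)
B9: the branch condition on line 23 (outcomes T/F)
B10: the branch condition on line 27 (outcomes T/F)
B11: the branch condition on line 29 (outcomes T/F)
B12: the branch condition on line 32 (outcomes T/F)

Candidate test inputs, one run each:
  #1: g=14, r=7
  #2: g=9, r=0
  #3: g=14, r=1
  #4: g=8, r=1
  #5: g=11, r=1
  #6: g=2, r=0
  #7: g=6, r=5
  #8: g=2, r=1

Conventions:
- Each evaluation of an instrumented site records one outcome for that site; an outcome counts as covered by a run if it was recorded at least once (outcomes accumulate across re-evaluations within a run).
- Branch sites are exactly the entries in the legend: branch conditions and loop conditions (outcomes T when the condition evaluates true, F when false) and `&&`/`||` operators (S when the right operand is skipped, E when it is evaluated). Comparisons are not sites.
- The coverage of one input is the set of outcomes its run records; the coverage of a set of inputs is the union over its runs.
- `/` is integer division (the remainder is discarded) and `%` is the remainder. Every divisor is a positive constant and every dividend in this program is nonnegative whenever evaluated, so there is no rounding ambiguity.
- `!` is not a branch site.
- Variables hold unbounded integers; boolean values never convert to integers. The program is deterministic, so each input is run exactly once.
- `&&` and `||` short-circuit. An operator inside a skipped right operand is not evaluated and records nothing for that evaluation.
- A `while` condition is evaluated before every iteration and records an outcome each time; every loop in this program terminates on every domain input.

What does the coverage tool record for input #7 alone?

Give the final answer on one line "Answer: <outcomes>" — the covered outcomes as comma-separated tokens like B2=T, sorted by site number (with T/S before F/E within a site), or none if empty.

Running input #7 (g=6, r=5), event by event:
  B2->E, B1->T, B5->F, B6->T, B6->T, B6->T, B6->T, B6->T, B6->T, B6->T
  B6->T, B6->F, B7->F, B8->F, B9->T, B10->T, B11->T
collecting distinct outcomes: B1=T, B2=E, B5=F, B6=T, B6=F, B7=F, B8=F, B9=T, B10=T, B11=T

Answer: B1=T, B2=E, B5=F, B6=T, B6=F, B7=F, B8=F, B9=T, B10=T, B11=T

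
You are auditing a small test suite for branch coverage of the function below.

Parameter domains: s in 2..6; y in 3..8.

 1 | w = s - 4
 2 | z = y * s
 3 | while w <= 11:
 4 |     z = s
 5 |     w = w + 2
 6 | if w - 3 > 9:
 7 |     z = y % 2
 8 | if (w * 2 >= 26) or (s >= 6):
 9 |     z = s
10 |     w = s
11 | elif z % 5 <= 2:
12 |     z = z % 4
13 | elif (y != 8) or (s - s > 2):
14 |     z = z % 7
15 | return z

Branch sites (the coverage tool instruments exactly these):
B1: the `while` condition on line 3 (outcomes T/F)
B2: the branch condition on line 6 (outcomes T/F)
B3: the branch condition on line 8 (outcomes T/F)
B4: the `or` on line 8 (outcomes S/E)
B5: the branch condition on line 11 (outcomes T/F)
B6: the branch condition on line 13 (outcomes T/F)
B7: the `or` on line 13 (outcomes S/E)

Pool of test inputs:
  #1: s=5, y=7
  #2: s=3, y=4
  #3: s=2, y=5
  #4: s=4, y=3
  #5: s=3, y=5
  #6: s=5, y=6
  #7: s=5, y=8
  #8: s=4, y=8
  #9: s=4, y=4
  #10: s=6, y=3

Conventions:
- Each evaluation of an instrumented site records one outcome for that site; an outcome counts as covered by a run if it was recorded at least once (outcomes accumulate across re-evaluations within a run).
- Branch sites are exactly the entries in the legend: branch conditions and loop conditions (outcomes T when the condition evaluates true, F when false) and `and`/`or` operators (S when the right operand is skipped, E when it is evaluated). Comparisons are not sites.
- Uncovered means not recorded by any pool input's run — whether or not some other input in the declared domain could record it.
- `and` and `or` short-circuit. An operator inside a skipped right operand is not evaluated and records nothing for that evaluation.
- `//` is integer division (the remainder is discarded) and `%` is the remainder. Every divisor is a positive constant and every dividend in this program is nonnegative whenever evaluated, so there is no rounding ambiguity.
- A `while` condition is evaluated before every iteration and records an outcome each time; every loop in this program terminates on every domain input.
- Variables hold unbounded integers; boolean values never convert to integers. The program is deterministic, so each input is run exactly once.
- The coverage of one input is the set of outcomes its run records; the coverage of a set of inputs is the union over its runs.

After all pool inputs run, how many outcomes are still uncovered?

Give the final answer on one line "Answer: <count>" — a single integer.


input #1 (s=5, y=7): covers B1=T, B1=F, B2=T, B3=T, B4=S
input #2 (s=3, y=4): covers B1=T, B1=F, B2=T, B3=T, B4=S
input #3 (s=2, y=5): covers B1=T, B1=F, B2=F, B3=F, B4=E, B5=T
input #4 (s=4, y=3): covers B1=T, B1=F, B2=F, B3=F, B4=E, B5=F, B6=T, B7=S
input #5 (s=3, y=5): covers B1=T, B1=F, B2=T, B3=T, B4=S
input #6 (s=5, y=6): covers B1=T, B1=F, B2=T, B3=T, B4=S
input #7 (s=5, y=8): covers B1=T, B1=F, B2=T, B3=T, B4=S
input #8 (s=4, y=8): covers B1=T, B1=F, B2=F, B3=F, B4=E, B5=F, B6=F, B7=E
input #9 (s=4, y=4): covers B1=T, B1=F, B2=F, B3=F, B4=E, B5=F, B6=T, B7=S
input #10 (s=6, y=3): covers B1=T, B1=F, B2=F, B3=T, B4=E
union over the pool: B1=T, B1=F, B2=T, B2=F, B3=T, B3=F, B4=S, B4=E, B5=T, B5=F, B6=T, B6=F, B7=S, B7=E
uncovered (0 of 14): none
Answer: 0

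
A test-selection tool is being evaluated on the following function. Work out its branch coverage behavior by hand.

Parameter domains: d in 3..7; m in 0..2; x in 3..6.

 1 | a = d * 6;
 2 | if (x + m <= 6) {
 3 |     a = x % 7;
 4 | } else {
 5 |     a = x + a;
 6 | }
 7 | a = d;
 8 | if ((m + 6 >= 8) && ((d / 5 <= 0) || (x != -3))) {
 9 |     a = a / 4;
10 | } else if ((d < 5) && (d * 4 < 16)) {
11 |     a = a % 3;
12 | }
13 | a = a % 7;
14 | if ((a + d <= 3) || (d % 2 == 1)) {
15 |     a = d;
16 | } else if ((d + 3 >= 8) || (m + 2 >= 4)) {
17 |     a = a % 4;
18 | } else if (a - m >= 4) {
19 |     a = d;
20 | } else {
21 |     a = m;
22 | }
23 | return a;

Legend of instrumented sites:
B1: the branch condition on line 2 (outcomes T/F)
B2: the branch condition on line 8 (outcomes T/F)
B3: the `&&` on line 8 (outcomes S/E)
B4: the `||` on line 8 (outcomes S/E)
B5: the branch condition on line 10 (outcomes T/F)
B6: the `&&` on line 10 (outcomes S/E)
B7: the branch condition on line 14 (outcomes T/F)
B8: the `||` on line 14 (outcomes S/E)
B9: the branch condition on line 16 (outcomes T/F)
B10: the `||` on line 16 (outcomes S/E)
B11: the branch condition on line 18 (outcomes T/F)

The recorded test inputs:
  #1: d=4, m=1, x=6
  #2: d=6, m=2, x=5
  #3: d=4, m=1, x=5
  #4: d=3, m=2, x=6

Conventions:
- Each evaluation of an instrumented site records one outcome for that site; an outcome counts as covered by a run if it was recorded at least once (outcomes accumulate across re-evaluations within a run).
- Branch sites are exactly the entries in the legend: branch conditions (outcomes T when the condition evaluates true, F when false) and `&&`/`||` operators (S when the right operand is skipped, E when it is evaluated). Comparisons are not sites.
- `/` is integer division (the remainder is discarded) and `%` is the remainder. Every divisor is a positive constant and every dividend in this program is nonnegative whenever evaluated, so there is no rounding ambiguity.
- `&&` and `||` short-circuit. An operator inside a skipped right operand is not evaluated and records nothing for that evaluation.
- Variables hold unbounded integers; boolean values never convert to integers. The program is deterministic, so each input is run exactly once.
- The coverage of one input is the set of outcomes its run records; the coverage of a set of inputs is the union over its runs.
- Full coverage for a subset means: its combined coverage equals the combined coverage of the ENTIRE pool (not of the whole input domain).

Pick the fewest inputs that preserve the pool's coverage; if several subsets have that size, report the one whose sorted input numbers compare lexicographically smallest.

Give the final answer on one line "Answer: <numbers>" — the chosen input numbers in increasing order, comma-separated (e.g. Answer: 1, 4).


run #1 (d=4, m=1, x=6) records B1=F, B2=F, B3=S, B5=F, B6=E, B7=F, B8=E, B9=F, B10=E, B11=F
run #2 (d=6, m=2, x=5) records B1=F, B2=T, B3=E, B4=E, B7=F, B8=E, B9=T, B10=S
run #3 (d=4, m=1, x=5) records B1=T, B2=F, B3=S, B5=F, B6=E, B7=F, B8=E, B9=F, B10=E, B11=F
run #4 (d=3, m=2, x=6) records B1=F, B2=T, B3=E, B4=S, B7=T, B8=S
pool-wide coverage (19 outcomes): B1=T, B1=F, B2=T, B2=F, B3=S, B3=E, B4=S, B4=E, B5=F, B6=E, B7=T, B7=F, B8=S, B8=E, B9=T, B9=F, B10=S, B10=E, B11=F
size 1 is not enough: best union over all size-1 subsets is 10/19
size 2 is not enough: best union over all size-2 subsets is 16/19
the canonical winner is {2, 3, 4}: size 3, full 19-outcome coverage, earliest index list among size-3 covers
Answer: 2, 3, 4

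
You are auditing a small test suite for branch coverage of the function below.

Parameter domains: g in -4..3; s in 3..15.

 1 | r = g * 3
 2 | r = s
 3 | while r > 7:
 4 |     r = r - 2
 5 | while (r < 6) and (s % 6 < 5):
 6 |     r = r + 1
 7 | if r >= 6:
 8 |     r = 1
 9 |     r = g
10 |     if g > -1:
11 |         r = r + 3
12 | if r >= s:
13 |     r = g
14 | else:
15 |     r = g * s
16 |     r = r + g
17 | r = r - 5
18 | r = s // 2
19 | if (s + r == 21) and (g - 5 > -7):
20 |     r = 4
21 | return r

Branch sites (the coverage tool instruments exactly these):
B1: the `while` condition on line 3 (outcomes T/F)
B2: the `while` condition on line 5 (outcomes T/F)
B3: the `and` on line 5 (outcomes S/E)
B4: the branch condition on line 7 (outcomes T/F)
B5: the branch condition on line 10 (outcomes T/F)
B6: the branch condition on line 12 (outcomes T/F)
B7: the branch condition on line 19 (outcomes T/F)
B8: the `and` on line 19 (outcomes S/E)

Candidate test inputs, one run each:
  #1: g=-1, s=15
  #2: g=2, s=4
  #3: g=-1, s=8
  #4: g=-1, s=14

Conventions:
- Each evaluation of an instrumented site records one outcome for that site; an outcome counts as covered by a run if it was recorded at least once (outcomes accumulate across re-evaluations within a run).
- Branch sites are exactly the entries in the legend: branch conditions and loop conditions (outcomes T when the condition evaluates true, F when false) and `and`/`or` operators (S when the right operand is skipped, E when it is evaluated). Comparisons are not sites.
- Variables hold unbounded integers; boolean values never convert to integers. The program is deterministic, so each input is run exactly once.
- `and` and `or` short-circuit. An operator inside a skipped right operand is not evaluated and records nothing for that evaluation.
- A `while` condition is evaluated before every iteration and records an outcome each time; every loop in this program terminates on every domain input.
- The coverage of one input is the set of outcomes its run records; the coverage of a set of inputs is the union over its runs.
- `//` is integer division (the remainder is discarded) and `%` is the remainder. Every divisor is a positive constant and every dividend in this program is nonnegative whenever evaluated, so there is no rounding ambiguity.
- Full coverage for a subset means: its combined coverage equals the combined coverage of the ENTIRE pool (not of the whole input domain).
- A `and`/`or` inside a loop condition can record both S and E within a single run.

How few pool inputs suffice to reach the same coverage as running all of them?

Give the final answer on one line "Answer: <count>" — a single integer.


run #1 (g=-1, s=15) runs B1->T, B1->T, B1->T, B1->T, B1->F, B3->S, B2->F, B4->T, B5->F, B6->F, B8->S, B7->F; records B1=T, B1=F, B2=F, B3=S, B4=T, B5=F, B6=F, B7=F, B8=S
run #2 (g=2, s=4) runs B1->F, B3->E, B2->T, B3->E, B2->T, B3->S, B2->F, B4->T, B5->T, B6->T, B8->S, B7->F; records B1=F, B2=T, B2=F, B3=S, B3=E, B4=T, B5=T, B6=T, B7=F, B8=S
run #3 (g=-1, s=8) runs B1->T, B1->F, B3->S, B2->F, B4->T, B5->F, B6->F, B8->S, B7->F; records B1=T, B1=F, B2=F, B3=S, B4=T, B5=F, B6=F, B7=F, B8=S
run #4 (g=-1, s=14) runs B1->T, B1->T, B1->T, B1->T, B1->F, B3->S, B2->F, B4->T, B5->F, B6->F, B8->E, B7->T; records B1=T, B1=F, B2=F, B3=S, B4=T, B5=F, B6=F, B7=T, B8=E
the full pool covers 15 outcomes: B1=T, B1=F, B2=T, B2=F, B3=S, B3=E, B4=T, B5=T, B5=F, B6=T, B6=F, B7=T, B7=F, B8=S, B8=E
no size-1 subset reaches all 15 outcomes (best union: 10/15)
size 2: inputs {2, 4} cover all 15 outcomes, and no lexicographically smaller subset of this size does
Answer: 2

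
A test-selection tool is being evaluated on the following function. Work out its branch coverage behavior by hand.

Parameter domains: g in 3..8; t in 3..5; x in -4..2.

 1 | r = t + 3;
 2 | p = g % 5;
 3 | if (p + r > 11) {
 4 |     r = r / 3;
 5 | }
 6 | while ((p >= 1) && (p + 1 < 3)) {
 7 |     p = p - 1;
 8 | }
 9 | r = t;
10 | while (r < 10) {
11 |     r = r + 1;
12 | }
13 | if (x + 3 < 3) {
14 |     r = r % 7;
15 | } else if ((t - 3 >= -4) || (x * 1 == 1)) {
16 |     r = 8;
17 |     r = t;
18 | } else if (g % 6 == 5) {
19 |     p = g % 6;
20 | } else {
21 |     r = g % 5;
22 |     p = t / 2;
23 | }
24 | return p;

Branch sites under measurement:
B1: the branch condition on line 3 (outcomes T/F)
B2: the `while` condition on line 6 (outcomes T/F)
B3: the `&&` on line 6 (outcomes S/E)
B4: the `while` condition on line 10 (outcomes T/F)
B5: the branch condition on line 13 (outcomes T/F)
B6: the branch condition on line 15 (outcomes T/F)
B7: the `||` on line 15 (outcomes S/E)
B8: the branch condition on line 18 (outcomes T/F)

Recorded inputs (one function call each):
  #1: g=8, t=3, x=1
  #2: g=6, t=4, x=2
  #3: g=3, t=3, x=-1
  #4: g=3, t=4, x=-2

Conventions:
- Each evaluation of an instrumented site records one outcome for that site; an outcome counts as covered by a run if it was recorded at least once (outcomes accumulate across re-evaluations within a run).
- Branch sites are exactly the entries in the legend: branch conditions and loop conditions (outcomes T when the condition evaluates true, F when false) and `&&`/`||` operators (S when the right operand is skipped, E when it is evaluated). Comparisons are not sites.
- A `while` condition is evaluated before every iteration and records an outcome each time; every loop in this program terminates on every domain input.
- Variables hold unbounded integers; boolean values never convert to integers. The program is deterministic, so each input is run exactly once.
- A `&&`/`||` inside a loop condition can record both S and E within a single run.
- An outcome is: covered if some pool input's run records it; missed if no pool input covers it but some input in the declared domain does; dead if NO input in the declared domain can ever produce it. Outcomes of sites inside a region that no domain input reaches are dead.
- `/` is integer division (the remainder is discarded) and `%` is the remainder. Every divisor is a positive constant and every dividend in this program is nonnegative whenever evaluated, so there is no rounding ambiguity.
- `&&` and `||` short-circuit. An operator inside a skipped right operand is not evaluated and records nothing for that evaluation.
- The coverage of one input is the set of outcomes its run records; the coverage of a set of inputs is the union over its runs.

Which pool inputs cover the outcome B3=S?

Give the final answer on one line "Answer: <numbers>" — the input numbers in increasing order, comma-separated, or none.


input #1 (g=8, t=3, x=1): never hits B3=S
input #2 (g=6, t=4, x=2): hits B3=S
input #3 (g=3, t=3, x=-1): never hits B3=S
input #4 (g=3, t=4, x=-2): never hits B3=S
Answer: 2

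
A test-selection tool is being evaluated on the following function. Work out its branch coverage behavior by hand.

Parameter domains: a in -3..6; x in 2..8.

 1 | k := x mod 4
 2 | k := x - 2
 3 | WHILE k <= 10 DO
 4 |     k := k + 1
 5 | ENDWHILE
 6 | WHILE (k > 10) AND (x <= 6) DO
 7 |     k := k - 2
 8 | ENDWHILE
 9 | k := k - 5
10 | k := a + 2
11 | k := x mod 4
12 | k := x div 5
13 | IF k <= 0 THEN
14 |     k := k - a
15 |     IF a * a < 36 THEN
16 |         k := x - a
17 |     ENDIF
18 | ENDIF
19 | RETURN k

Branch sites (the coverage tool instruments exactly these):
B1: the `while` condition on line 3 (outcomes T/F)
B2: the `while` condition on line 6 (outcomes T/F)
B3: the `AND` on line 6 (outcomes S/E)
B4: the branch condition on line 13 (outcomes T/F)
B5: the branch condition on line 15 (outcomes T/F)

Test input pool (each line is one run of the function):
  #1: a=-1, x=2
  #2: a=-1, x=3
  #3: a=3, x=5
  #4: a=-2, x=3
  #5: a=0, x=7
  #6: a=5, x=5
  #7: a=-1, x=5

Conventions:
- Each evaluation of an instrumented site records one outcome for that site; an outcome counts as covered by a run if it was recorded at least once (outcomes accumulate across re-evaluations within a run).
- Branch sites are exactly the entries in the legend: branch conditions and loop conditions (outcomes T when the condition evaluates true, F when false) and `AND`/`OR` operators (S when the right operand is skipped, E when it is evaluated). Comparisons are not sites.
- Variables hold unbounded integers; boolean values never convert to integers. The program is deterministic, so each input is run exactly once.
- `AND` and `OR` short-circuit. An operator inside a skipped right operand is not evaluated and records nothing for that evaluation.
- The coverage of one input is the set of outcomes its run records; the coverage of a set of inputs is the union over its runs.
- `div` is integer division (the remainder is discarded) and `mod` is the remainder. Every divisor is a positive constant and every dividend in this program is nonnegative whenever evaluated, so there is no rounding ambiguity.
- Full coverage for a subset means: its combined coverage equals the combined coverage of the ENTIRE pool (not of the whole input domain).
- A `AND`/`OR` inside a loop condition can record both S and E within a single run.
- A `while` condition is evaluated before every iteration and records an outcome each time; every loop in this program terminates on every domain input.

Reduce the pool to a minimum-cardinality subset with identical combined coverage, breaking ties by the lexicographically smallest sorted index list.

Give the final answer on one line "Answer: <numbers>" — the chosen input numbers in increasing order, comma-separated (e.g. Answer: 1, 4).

run #1 (a=-1, x=2) runs B1->T, B1->T, B1->T, B1->T, B1->T, B1->T, B1->T, B1->T, B1->T, B1->T, B1->T, B1->F, B3->E, B2->T, ...; records B1=T, B1=F, B2=T, B2=F, B3=S, B3=E, B4=T, B5=T
run #2 (a=-1, x=3) runs B1->T, B1->T, B1->T, B1->T, B1->T, B1->T, B1->T, B1->T, B1->T, B1->T, B1->F, B3->E, B2->T, B3->S, ...; records B1=T, B1=F, B2=T, B2=F, B3=S, B3=E, B4=T, B5=T
run #3 (a=3, x=5) runs B1->T, B1->T, B1->T, B1->T, B1->T, B1->T, B1->T, B1->T, B1->F, B3->E, B2->T, B3->S, B2->F, B4->F; records B1=T, B1=F, B2=T, B2=F, B3=S, B3=E, B4=F
run #4 (a=-2, x=3) runs B1->T, B1->T, B1->T, B1->T, B1->T, B1->T, B1->T, B1->T, B1->T, B1->T, B1->F, B3->E, B2->T, B3->S, ...; records B1=T, B1=F, B2=T, B2=F, B3=S, B3=E, B4=T, B5=T
run #5 (a=0, x=7) runs B1->T, B1->T, B1->T, B1->T, B1->T, B1->T, B1->F, B3->E, B2->F, B4->F; records B1=T, B1=F, B2=F, B3=E, B4=F
run #6 (a=5, x=5) runs B1->T, B1->T, B1->T, B1->T, B1->T, B1->T, B1->T, B1->T, B1->F, B3->E, B2->T, B3->S, B2->F, B4->F; records B1=T, B1=F, B2=T, B2=F, B3=S, B3=E, B4=F
run #7 (a=-1, x=5) runs B1->T, B1->T, B1->T, B1->T, B1->T, B1->T, B1->T, B1->T, B1->F, B3->E, B2->T, B3->S, B2->F, B4->F; records B1=T, B1=F, B2=T, B2=F, B3=S, B3=E, B4=F
the full pool covers 9 outcomes: B1=T, B1=F, B2=T, B2=F, B3=S, B3=E, B4=T, B4=F, B5=T
no size-1 subset reaches all 9 outcomes (best union: 8/9)
size 2: inputs {1, 3} cover all 9 outcomes, and no lexicographically smaller subset of this size does

Answer: 1, 3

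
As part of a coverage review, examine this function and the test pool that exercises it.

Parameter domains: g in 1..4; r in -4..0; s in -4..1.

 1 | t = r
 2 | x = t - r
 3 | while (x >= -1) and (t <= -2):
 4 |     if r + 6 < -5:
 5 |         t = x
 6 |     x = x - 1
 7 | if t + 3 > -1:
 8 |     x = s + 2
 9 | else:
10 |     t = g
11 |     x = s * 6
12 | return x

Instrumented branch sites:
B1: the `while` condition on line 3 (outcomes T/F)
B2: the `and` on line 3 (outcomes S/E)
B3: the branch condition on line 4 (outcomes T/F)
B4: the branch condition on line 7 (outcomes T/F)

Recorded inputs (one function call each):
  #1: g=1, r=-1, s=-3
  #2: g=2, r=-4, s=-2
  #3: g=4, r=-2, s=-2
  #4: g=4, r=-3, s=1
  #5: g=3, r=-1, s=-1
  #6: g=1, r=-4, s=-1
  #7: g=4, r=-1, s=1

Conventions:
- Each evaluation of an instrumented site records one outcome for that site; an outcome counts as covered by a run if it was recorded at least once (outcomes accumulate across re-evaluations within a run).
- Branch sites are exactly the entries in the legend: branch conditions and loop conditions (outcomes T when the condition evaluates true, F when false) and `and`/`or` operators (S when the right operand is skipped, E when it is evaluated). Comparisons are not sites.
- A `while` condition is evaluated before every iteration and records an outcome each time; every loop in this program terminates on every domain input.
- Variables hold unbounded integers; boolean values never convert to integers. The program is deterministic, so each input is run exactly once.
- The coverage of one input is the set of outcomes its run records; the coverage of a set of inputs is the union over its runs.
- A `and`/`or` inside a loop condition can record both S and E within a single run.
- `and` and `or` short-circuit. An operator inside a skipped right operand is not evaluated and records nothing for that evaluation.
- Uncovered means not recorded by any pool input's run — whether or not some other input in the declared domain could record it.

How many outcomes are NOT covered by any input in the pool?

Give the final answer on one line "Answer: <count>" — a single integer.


test 1 (g=1, r=-1, s=-3) hits B1=F, B2=E, B4=T
test 2 (g=2, r=-4, s=-2) hits B1=T, B1=F, B2=S, B2=E, B3=F, B4=F
test 3 (g=4, r=-2, s=-2) hits B1=T, B1=F, B2=S, B2=E, B3=F, B4=T
test 4 (g=4, r=-3, s=1) hits B1=T, B1=F, B2=S, B2=E, B3=F, B4=T
test 5 (g=3, r=-1, s=-1) hits B1=F, B2=E, B4=T
test 6 (g=1, r=-4, s=-1) hits B1=T, B1=F, B2=S, B2=E, B3=F, B4=F
test 7 (g=4, r=-1, s=1) hits B1=F, B2=E, B4=T
union over the pool: B1=T, B1=F, B2=S, B2=E, B3=F, B4=T, B4=F
uncovered (1 of 8): B3=T
Answer: 1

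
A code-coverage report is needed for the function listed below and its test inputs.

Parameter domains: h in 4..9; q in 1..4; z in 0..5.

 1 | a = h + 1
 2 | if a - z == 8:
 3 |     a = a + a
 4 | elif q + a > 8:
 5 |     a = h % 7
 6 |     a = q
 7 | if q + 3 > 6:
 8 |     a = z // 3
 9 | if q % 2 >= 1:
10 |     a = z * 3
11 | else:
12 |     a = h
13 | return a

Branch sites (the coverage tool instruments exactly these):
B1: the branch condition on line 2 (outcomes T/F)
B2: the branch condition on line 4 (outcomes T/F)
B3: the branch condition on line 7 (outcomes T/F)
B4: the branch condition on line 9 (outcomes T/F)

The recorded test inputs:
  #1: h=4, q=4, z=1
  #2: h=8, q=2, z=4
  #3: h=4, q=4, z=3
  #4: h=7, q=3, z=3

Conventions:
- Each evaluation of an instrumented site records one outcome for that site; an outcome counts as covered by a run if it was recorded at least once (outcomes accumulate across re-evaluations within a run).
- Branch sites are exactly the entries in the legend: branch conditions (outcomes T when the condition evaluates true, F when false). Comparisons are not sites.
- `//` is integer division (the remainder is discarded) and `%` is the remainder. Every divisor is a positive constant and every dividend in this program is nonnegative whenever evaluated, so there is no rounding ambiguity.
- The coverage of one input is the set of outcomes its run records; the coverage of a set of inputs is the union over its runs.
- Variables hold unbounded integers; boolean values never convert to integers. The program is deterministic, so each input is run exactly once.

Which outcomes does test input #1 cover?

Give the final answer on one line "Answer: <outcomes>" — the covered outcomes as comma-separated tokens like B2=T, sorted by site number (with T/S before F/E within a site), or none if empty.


Tracing the run of input #1 (h=4, q=4, z=1):
  B1->F, B2->T, B3->T, B4->F
as a set, this run covers: B1=F, B2=T, B3=T, B4=F
Answer: B1=F, B2=T, B3=T, B4=F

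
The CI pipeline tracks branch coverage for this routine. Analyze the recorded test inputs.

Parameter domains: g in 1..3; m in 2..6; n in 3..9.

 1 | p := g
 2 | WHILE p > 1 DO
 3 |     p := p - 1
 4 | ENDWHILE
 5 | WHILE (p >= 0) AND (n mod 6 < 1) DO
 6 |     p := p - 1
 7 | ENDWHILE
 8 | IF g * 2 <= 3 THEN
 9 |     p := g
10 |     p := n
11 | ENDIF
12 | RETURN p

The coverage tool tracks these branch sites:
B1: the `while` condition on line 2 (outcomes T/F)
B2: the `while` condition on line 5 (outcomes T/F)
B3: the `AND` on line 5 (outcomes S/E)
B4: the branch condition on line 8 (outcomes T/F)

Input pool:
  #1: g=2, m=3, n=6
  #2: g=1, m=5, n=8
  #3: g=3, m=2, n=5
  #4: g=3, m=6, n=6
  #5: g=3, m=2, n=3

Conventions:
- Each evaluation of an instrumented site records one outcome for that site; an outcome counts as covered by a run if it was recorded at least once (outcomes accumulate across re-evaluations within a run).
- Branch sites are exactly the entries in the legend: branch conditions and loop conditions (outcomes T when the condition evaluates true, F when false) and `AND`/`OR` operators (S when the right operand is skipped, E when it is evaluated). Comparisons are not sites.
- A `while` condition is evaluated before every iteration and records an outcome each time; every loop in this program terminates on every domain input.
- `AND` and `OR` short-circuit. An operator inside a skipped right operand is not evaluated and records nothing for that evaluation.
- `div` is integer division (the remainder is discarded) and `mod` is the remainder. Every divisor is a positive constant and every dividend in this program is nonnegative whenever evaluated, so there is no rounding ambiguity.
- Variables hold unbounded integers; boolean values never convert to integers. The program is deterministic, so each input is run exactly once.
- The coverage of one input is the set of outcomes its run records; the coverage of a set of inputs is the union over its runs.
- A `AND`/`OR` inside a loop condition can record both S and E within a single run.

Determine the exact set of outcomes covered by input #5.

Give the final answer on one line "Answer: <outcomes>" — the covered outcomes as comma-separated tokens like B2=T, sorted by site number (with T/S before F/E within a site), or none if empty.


Running input #5 (g=3, m=2, n=3), event by event:
  B1->T, B1->T, B1->F, B3->E, B2->F, B4->F
collecting distinct outcomes: B1=T, B1=F, B2=F, B3=E, B4=F
Answer: B1=T, B1=F, B2=F, B3=E, B4=F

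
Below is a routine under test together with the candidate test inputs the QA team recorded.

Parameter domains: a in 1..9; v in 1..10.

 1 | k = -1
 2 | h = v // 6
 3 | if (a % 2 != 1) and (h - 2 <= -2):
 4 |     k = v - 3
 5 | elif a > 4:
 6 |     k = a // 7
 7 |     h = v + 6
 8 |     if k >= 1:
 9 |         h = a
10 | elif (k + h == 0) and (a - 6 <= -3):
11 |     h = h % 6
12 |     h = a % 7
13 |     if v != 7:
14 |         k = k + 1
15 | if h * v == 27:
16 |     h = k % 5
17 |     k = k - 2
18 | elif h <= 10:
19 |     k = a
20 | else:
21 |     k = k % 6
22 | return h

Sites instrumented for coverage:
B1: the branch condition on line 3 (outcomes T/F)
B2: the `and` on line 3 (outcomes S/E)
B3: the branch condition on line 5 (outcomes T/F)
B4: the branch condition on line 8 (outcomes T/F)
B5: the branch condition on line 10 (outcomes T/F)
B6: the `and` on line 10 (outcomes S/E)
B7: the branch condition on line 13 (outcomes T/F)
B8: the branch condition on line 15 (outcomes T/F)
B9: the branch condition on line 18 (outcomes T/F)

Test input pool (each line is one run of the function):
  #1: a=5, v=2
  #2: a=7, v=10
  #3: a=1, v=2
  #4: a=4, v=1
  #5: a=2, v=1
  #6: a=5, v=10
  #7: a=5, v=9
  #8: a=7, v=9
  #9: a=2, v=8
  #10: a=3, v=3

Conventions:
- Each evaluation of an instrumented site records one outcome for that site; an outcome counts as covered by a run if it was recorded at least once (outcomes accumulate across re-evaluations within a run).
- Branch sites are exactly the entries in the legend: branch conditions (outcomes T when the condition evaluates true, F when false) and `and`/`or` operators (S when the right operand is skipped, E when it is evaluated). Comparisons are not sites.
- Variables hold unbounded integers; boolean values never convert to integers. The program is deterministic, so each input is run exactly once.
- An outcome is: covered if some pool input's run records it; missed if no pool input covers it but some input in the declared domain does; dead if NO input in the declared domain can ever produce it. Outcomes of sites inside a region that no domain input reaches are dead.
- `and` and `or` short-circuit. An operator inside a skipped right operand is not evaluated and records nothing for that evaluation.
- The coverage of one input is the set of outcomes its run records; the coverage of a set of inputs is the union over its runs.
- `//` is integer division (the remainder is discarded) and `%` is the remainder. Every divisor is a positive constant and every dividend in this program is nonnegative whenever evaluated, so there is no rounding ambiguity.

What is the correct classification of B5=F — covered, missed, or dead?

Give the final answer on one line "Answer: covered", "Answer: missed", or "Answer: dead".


B5=F is recorded by pool input(s) 3, 10 -> covered
Answer: covered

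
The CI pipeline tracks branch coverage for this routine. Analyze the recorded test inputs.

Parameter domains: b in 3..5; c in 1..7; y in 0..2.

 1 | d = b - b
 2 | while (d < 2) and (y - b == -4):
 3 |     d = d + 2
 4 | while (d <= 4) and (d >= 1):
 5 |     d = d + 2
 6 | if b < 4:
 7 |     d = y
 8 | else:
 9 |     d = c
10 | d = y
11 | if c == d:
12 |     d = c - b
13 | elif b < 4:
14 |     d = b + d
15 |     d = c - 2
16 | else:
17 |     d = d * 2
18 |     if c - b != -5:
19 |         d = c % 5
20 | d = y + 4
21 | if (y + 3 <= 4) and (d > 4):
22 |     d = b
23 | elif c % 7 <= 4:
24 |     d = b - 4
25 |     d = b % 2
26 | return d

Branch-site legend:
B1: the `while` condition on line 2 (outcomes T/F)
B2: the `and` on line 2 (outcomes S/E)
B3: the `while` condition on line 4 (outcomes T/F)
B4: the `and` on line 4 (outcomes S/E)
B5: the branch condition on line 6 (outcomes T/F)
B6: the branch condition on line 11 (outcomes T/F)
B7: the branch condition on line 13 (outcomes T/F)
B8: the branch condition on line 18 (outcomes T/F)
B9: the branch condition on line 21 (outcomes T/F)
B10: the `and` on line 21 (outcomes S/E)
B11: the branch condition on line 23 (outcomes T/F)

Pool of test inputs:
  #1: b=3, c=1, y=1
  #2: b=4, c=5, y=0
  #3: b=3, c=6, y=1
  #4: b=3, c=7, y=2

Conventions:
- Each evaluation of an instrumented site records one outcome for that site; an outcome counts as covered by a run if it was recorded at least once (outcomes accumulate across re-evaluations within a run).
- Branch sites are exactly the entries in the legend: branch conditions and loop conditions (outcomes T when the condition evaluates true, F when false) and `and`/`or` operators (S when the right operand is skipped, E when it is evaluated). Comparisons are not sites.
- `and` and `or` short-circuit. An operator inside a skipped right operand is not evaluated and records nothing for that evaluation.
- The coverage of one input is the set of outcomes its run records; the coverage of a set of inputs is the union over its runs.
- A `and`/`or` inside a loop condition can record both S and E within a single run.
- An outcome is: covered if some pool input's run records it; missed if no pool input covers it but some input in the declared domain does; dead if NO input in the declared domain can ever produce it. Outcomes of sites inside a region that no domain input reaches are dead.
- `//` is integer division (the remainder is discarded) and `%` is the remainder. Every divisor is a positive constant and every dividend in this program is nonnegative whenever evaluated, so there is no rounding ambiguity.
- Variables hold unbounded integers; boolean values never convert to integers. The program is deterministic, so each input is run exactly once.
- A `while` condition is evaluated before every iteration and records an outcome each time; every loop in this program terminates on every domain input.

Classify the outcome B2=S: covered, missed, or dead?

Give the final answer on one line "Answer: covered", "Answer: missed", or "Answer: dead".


B2=S is recorded by pool input(s) 2 -> covered
Answer: covered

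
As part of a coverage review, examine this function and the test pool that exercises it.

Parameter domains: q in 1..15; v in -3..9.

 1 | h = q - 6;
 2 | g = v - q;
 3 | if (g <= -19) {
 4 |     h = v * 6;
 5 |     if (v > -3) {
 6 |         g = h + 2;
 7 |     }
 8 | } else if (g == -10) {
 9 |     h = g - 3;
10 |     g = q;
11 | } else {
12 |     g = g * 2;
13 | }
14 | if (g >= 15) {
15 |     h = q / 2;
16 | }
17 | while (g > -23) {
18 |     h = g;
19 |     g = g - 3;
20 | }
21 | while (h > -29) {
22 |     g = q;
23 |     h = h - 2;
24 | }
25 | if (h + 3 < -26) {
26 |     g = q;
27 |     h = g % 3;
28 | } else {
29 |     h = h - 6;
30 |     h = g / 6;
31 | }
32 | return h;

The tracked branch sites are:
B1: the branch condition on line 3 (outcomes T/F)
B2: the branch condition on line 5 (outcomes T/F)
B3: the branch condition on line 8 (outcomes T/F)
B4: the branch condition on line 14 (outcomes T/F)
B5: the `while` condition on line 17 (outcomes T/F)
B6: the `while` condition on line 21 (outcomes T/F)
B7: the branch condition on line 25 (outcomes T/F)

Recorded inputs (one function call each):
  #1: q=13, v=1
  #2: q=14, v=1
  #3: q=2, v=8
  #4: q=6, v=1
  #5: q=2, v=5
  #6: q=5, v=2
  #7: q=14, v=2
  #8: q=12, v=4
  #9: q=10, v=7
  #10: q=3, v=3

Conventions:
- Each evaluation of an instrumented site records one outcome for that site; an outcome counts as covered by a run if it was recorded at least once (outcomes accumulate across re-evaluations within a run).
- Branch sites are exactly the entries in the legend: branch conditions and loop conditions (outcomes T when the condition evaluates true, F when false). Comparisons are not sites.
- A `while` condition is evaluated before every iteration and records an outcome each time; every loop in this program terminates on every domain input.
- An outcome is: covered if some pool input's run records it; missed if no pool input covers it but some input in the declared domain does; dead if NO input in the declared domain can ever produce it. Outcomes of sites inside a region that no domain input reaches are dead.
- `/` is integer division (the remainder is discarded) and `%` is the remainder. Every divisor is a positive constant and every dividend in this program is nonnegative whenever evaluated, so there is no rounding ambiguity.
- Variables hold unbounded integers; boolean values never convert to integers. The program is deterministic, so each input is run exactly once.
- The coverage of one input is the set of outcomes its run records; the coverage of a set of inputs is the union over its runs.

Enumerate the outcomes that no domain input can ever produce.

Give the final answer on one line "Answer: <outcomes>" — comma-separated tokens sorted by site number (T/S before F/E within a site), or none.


checking every outcome against all 195 domain inputs:
  B1=T: zero occurrences over every domain input -> dead
  B2=T: zero occurrences over every domain input -> dead
  B2=F: zero occurrences over every domain input -> dead
  reachable outcomes have witnesses, e.g. B1=F (e.g. q=1, v=-3), B3=T (e.g. q=7, v=-3), B3=F (e.g. q=1, v=-3), B4=T (e.g. q=1, v=9)
Answer: B1=T, B2=T, B2=F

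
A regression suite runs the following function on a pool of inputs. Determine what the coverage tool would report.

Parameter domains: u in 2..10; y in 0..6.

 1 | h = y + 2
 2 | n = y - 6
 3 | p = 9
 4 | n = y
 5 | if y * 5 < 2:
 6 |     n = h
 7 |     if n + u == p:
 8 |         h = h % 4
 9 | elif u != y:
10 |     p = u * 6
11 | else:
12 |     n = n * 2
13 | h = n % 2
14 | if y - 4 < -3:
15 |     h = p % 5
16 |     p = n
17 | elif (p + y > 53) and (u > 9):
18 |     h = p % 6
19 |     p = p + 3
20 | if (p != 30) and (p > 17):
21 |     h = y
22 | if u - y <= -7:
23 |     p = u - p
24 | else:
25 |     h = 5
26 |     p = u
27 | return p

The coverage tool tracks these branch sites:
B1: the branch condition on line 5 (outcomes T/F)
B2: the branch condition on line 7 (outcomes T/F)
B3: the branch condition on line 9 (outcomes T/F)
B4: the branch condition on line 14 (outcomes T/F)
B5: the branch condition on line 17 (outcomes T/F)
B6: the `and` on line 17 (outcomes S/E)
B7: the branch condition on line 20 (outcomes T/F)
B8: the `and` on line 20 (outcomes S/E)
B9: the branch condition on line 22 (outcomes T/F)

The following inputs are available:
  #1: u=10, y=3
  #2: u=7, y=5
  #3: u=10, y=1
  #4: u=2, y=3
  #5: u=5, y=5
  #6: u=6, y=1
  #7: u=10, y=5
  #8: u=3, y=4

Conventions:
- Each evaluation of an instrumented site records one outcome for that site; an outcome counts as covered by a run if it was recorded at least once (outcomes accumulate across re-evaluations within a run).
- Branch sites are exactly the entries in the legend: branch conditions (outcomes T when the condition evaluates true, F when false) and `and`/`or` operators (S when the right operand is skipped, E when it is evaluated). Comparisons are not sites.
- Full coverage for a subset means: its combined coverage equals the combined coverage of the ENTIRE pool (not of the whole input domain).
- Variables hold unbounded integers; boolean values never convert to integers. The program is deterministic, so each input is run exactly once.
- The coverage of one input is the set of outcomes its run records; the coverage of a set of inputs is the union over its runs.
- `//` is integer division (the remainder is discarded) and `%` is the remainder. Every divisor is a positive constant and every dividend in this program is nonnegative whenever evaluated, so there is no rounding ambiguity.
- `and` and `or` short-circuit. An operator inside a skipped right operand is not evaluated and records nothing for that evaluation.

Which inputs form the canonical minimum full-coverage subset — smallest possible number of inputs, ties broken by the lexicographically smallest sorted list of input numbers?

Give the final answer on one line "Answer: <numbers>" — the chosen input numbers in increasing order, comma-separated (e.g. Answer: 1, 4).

test 1 (u=10, y=3) fires B1->F, B3->T, B4->F, B6->E, B5->T, B8->E, B7->T, B9->F; hits B1=F, B3=T, B4=F, B5=T, B6=E, B7=T, B8=E, B9=F
test 2 (u=7, y=5) fires B1->F, B3->T, B4->F, B6->S, B5->F, B8->E, B7->T, B9->F; hits B1=F, B3=T, B4=F, B5=F, B6=S, B7=T, B8=E, B9=F
test 3 (u=10, y=1) fires B1->F, B3->T, B4->F, B6->E, B5->T, B8->E, B7->T, B9->F; hits B1=F, B3=T, B4=F, B5=T, B6=E, B7=T, B8=E, B9=F
test 4 (u=2, y=3) fires B1->F, B3->T, B4->F, B6->S, B5->F, B8->E, B7->F, B9->F; hits B1=F, B3=T, B4=F, B5=F, B6=S, B7=F, B8=E, B9=F
test 5 (u=5, y=5) fires B1->F, B3->F, B4->F, B6->S, B5->F, B8->E, B7->F, B9->F; hits B1=F, B3=F, B4=F, B5=F, B6=S, B7=F, B8=E, B9=F
test 6 (u=6, y=1) fires B1->F, B3->T, B4->F, B6->S, B5->F, B8->E, B7->T, B9->F; hits B1=F, B3=T, B4=F, B5=F, B6=S, B7=T, B8=E, B9=F
test 7 (u=10, y=5) fires B1->F, B3->T, B4->F, B6->E, B5->T, B8->E, B7->T, B9->F; hits B1=F, B3=T, B4=F, B5=T, B6=E, B7=T, B8=E, B9=F
test 8 (u=3, y=4) fires B1->F, B3->T, B4->F, B6->S, B5->F, B8->E, B7->T, B9->F; hits B1=F, B3=T, B4=F, B5=F, B6=S, B7=T, B8=E, B9=F
pool-wide coverage (12 outcomes): B1=F, B3=T, B3=F, B4=F, B5=T, B5=F, B6=S, B6=E, B7=T, B7=F, B8=E, B9=F
checked all size-1 subsets: none covers 12 outcomes (max 8/12)
at size 2, {1, 5} reaches all 12 outcomes; every lexicographically earlier size-2 subset fails

Answer: 1, 5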